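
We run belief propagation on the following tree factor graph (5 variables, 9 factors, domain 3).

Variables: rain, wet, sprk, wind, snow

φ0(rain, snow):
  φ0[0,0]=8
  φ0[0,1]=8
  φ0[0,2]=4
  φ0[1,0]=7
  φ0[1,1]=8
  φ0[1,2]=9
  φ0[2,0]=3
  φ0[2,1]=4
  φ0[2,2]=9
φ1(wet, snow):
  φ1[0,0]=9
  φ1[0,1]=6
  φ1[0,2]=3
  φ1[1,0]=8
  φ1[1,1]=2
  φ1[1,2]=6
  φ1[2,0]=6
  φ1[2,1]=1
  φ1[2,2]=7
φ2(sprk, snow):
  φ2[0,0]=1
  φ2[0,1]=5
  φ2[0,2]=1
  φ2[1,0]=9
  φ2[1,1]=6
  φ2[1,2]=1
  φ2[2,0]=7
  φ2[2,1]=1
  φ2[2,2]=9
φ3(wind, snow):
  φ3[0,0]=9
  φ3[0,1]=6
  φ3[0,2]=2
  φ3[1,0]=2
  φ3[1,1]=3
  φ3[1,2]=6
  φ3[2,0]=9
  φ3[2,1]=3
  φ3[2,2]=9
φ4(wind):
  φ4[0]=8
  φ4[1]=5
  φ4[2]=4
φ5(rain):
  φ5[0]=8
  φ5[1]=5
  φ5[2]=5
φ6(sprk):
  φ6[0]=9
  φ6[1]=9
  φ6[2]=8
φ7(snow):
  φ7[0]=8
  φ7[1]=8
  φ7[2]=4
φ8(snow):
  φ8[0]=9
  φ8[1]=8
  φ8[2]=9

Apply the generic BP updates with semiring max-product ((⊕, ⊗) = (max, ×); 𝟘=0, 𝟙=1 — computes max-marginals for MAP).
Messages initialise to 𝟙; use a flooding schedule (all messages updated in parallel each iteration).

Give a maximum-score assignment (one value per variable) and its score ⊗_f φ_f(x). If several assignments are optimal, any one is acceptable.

init: all messages = 𝟙 over 3 values
r1 m[φ0→rain] = [8, 9, 9]
r1 m[φ0→snow] = [8, 8, 9]
r1 m[φ1→wet] = [9, 8, 7]
r1 m[φ1→snow] = [9, 6, 7]
r1 m[φ2→sprk] = [5, 9, 9]
r1 m[φ2→snow] = [9, 6, 9]
r1 m[φ3→wind] = [9, 6, 9]
r1 m[φ3→snow] = [9, 6, 9]
r1 m[φ4→wind] = [8, 5, 4]
r1 m[φ5→rain] = [8, 5, 5]
r1 m[φ6→sprk] = [9, 9, 8]
r1 m[φ7→snow] = [8, 8, 4]
r1 m[φ8→snow] = [9, 8, 9]
r1 m[rain→φ0] = [1, 1, 1]
r1 m[rain→φ5] = [1, 1, 1]
r1 m[wet→φ1] = [1, 1, 1]
r1 m[sprk→φ2] = [1, 1, 1]
r1 m[sprk→φ6] = [1, 1, 1]
r1 m[wind→φ3] = [1, 1, 1]
r1 m[wind→φ4] = [1, 1, 1]
r1 m[snow→φ0] = [1, 1, 1]
r1 m[snow→φ1] = [1, 1, 1]
r1 m[snow→φ2] = [1, 1, 1]
r1 m[snow→φ3] = [1, 1, 1]
r1 m[snow→φ7] = [1, 1, 1]
r1 m[snow→φ8] = [1, 1, 1]
r2 m[φ0→rain] = [8, 9, 9]
r2 m[φ0→snow] = [8, 8, 9]
r2 m[φ1→wet] = [9, 8, 7]
r2 m[φ1→snow] = [9, 6, 7]
r2 m[φ2→sprk] = [5, 9, 9]
r2 m[φ2→snow] = [9, 6, 9]
r2 m[φ3→wind] = [9, 6, 9]
r2 m[φ3→snow] = [9, 6, 9]
r2 m[φ4→wind] = [8, 5, 4]
r2 m[φ5→rain] = [8, 5, 5]
r2 m[φ6→sprk] = [9, 9, 8]
r2 m[φ7→snow] = [8, 8, 4]
r2 m[φ8→snow] = [9, 8, 9]
r2 m[rain→φ0] = [8, 5, 5]
r2 m[rain→φ5] = [8, 9, 9]
r2 m[wet→φ1] = [1, 1, 1]
r2 m[sprk→φ2] = [9, 9, 8]
r2 m[sprk→φ6] = [5, 9, 9]
r2 m[wind→φ3] = [8, 5, 4]
r2 m[wind→φ4] = [9, 6, 9]
r2 m[snow→φ0] = [52488, 13824, 20412]
r2 m[snow→φ1] = [46656, 18432, 26244]
r2 m[snow→φ2] = [46656, 18432, 20412]
r2 m[snow→φ3] = [46656, 18432, 20412]
r2 m[snow→φ7] = [52488, 13824, 45927]
r2 m[snow→φ8] = [46656, 13824, 20412]
r3 m[φ0→rain] = [419904, 367416, 183708]
r3 m[φ0→snow] = [64, 64, 45]
r3 m[φ1→wet] = [419904, 373248, 279936]
r3 m[φ1→snow] = [9, 6, 7]
r3 m[φ2→sprk] = [92160, 419904, 326592]
r3 m[φ2→snow] = [81, 54, 72]
r3 m[φ3→wind] = [419904, 122472, 419904]
r3 m[φ3→snow] = [72, 48, 36]
r3 m[φ4→wind] = [8, 5, 4]
r3 m[φ5→rain] = [8, 5, 5]
r3 m[φ6→sprk] = [9, 9, 8]
r3 m[φ7→snow] = [8, 8, 4]
r3 m[φ8→snow] = [9, 8, 9]
r3 m[rain→φ0] = [8, 5, 5]
r3 m[rain→φ5] = [8, 9, 9]
r3 m[wet→φ1] = [1, 1, 1]
r3 m[sprk→φ2] = [9, 9, 8]
r3 m[sprk→φ6] = [5, 9, 9]
r3 m[wind→φ3] = [8, 5, 4]
r3 m[wind→φ4] = [9, 6, 9]
r3 m[snow→φ0] = [52488, 13824, 20412]
r3 m[snow→φ1] = [46656, 18432, 26244]
r3 m[snow→φ2] = [46656, 18432, 20412]
r3 m[snow→φ3] = [46656, 18432, 20412]
r3 m[snow→φ7] = [52488, 13824, 45927]
r3 m[snow→φ8] = [46656, 13824, 20412]
r4 m[φ0→rain] = [419904, 367416, 183708]
r4 m[φ0→snow] = [64, 64, 45]
r4 m[φ1→wet] = [419904, 373248, 279936]
r4 m[φ1→snow] = [9, 6, 7]
r4 m[φ2→sprk] = [92160, 419904, 326592]
r4 m[φ2→snow] = [81, 54, 72]
r4 m[φ3→wind] = [419904, 122472, 419904]
r4 m[φ3→snow] = [72, 48, 36]
r4 m[φ4→wind] = [8, 5, 4]
r4 m[φ5→rain] = [8, 5, 5]
r4 m[φ6→sprk] = [9, 9, 8]
r4 m[φ7→snow] = [8, 8, 4]
r4 m[φ8→snow] = [9, 8, 9]
r4 m[rain→φ0] = [8, 5, 5]
r4 m[rain→φ5] = [419904, 367416, 183708]
r4 m[wet→φ1] = [1, 1, 1]
r4 m[sprk→φ2] = [9, 9, 8]
r4 m[sprk→φ6] = [92160, 419904, 326592]
r4 m[wind→φ3] = [8, 5, 4]
r4 m[wind→φ4] = [419904, 122472, 419904]
r4 m[snow→φ0] = [3779136, 995328, 653184]
r4 m[snow→φ1] = [26873856, 10616832, 4199040]
r4 m[snow→φ2] = [2985984, 1179648, 408240]
r4 m[snow→φ3] = [3359232, 1327104, 816480]
r4 m[snow→φ7] = [30233088, 7962624, 7348320]
r4 m[snow→φ8] = [26873856, 7962624, 3265920]
r5 m[φ0→rain] = [30233088, 26453952, 11337408]
r5 m[φ0→snow] = [64, 64, 45]
r5 m[φ1→wet] = [241864704, 214990848, 161243136]
r5 m[φ1→snow] = [9, 6, 7]
r5 m[φ2→sprk] = [5898240, 26873856, 20901888]
r5 m[φ2→snow] = [81, 54, 72]
r5 m[φ3→wind] = [30233088, 6718464, 30233088]
r5 m[φ3→snow] = [72, 48, 36]
r5 m[φ4→wind] = [8, 5, 4]
r5 m[φ5→rain] = [8, 5, 5]
r5 m[φ6→sprk] = [9, 9, 8]
r5 m[φ7→snow] = [8, 8, 4]
r5 m[φ8→snow] = [9, 8, 9]
r5 m[rain→φ0] = [8, 5, 5]
r5 m[rain→φ5] = [419904, 367416, 183708]
r5 m[wet→φ1] = [1, 1, 1]
r5 m[sprk→φ2] = [9, 9, 8]
r5 m[sprk→φ6] = [92160, 419904, 326592]
r5 m[wind→φ3] = [8, 5, 4]
r5 m[wind→φ4] = [419904, 122472, 419904]
r5 m[snow→φ0] = [3779136, 995328, 653184]
r5 m[snow→φ1] = [26873856, 10616832, 4199040]
r5 m[snow→φ2] = [2985984, 1179648, 408240]
r5 m[snow→φ3] = [3359232, 1327104, 816480]
r5 m[snow→φ7] = [30233088, 7962624, 7348320]
r5 m[snow→φ8] = [26873856, 7962624, 3265920]
r6 m[φ0→rain] = [30233088, 26453952, 11337408]
r6 m[φ0→snow] = [64, 64, 45]
r6 m[φ1→wet] = [241864704, 214990848, 161243136]
r6 m[φ1→snow] = [9, 6, 7]
r6 m[φ2→sprk] = [5898240, 26873856, 20901888]
r6 m[φ2→snow] = [81, 54, 72]
r6 m[φ3→wind] = [30233088, 6718464, 30233088]
r6 m[φ3→snow] = [72, 48, 36]
r6 m[φ4→wind] = [8, 5, 4]
r6 m[φ5→rain] = [8, 5, 5]
r6 m[φ6→sprk] = [9, 9, 8]
r6 m[φ7→snow] = [8, 8, 4]
r6 m[φ8→snow] = [9, 8, 9]
r6 m[rain→φ0] = [8, 5, 5]
r6 m[rain→φ5] = [30233088, 26453952, 11337408]
r6 m[wet→φ1] = [1, 1, 1]
r6 m[sprk→φ2] = [9, 9, 8]
r6 m[sprk→φ6] = [5898240, 26873856, 20901888]
r6 m[wind→φ3] = [8, 5, 4]
r6 m[wind→φ4] = [30233088, 6718464, 30233088]
r6 m[snow→φ0] = [3779136, 995328, 653184]
r6 m[snow→φ1] = [26873856, 10616832, 4199040]
r6 m[snow→φ2] = [2985984, 1179648, 408240]
r6 m[snow→φ3] = [3359232, 1327104, 816480]
r6 m[snow→φ7] = [30233088, 7962624, 7348320]
r6 m[snow→φ8] = [26873856, 7962624, 3265920]
r7 m[φ0→rain] = [30233088, 26453952, 11337408]
r7 m[φ0→snow] = [64, 64, 45]
r7 m[φ1→wet] = [241864704, 214990848, 161243136]
r7 m[φ1→snow] = [9, 6, 7]
r7 m[φ2→sprk] = [5898240, 26873856, 20901888]
r7 m[φ2→snow] = [81, 54, 72]
r7 m[φ3→wind] = [30233088, 6718464, 30233088]
r7 m[φ3→snow] = [72, 48, 36]
r7 m[φ4→wind] = [8, 5, 4]
r7 m[φ5→rain] = [8, 5, 5]
r7 m[φ6→sprk] = [9, 9, 8]
r7 m[φ7→snow] = [8, 8, 4]
r7 m[φ8→snow] = [9, 8, 9]
r7 m[rain→φ0] = [8, 5, 5]
r7 m[rain→φ5] = [30233088, 26453952, 11337408]
r7 m[wet→φ1] = [1, 1, 1]
r7 m[sprk→φ2] = [9, 9, 8]
r7 m[sprk→φ6] = [5898240, 26873856, 20901888]
r7 m[wind→φ3] = [8, 5, 4]
r7 m[wind→φ4] = [30233088, 6718464, 30233088]
r7 m[snow→φ0] = [3779136, 995328, 653184]
r7 m[snow→φ1] = [26873856, 10616832, 4199040]
r7 m[snow→φ2] = [2985984, 1179648, 408240]
r7 m[snow→φ3] = [3359232, 1327104, 816480]
r7 m[snow→φ7] = [30233088, 7962624, 7348320]
r7 m[snow→φ8] = [26873856, 7962624, 3265920]
fixed point reached at round 7
traceback from rain: (rain=0, wet=0, sprk=1, wind=0, snow=0), score=241864704

assignment: (rain=0, wet=0, sprk=1, wind=0, snow=0); score = 241864704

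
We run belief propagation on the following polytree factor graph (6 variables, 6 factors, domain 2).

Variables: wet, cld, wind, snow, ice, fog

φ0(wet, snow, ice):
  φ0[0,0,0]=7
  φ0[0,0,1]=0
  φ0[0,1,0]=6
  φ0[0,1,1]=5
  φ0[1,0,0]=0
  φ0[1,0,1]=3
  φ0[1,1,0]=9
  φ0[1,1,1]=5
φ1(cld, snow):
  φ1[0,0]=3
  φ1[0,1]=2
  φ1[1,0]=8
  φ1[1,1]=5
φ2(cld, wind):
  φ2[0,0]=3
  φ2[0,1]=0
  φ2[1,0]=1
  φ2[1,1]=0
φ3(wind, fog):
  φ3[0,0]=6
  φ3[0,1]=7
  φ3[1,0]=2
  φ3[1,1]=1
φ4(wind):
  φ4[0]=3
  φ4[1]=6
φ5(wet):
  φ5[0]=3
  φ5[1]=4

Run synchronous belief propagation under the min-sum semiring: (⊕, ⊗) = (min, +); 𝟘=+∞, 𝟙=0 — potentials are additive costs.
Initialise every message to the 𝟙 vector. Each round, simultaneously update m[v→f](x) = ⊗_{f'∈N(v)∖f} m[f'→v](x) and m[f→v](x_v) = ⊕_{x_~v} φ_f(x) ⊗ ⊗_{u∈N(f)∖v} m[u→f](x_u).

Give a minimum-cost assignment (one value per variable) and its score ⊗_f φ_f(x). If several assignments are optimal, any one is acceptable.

assignment: (wet=0, cld=0, wind=1, snow=0, ice=1, fog=1); score = 13

init: all messages = 𝟙 over 2 values
r1 m[φ0→wet] = [0, 0]
r1 m[φ0→snow] = [0, 5]
r1 m[φ0→ice] = [0, 0]
r1 m[φ1→cld] = [2, 5]
r1 m[φ1→snow] = [3, 2]
r1 m[φ2→cld] = [0, 0]
r1 m[φ2→wind] = [1, 0]
r1 m[φ3→wind] = [6, 1]
r1 m[φ3→fog] = [2, 1]
r1 m[φ4→wind] = [3, 6]
r1 m[φ5→wet] = [3, 4]
r1 m[wet→φ0] = [0, 0]
r1 m[wet→φ5] = [0, 0]
r1 m[cld→φ1] = [0, 0]
r1 m[cld→φ2] = [0, 0]
r1 m[wind→φ2] = [0, 0]
r1 m[wind→φ3] = [0, 0]
r1 m[wind→φ4] = [0, 0]
r1 m[snow→φ0] = [0, 0]
r1 m[snow→φ1] = [0, 0]
r1 m[ice→φ0] = [0, 0]
r1 m[fog→φ3] = [0, 0]
r2 m[φ0→wet] = [0, 0]
r2 m[φ0→snow] = [0, 5]
r2 m[φ0→ice] = [0, 0]
r2 m[φ1→cld] = [2, 5]
r2 m[φ1→snow] = [3, 2]
r2 m[φ2→cld] = [0, 0]
r2 m[φ2→wind] = [1, 0]
r2 m[φ3→wind] = [6, 1]
r2 m[φ3→fog] = [2, 1]
r2 m[φ4→wind] = [3, 6]
r2 m[φ5→wet] = [3, 4]
r2 m[wet→φ0] = [3, 4]
r2 m[wet→φ5] = [0, 0]
r2 m[cld→φ1] = [0, 0]
r2 m[cld→φ2] = [2, 5]
r2 m[wind→φ2] = [9, 7]
r2 m[wind→φ3] = [4, 6]
r2 m[wind→φ4] = [7, 1]
r2 m[snow→φ0] = [3, 2]
r2 m[snow→φ1] = [0, 5]
r2 m[ice→φ0] = [0, 0]
r2 m[fog→φ3] = [0, 0]
r3 m[φ0→wet] = [3, 3]
r3 m[φ0→snow] = [3, 8]
r3 m[φ0→ice] = [7, 6]
r3 m[φ1→cld] = [3, 8]
r3 m[φ1→snow] = [3, 2]
r3 m[φ2→cld] = [7, 7]
r3 m[φ2→wind] = [5, 2]
r3 m[φ3→wind] = [6, 1]
r3 m[φ3→fog] = [8, 7]
r3 m[φ4→wind] = [3, 6]
r3 m[φ5→wet] = [3, 4]
r3 m[wet→φ0] = [3, 4]
r3 m[wet→φ5] = [0, 0]
r3 m[cld→φ1] = [0, 0]
r3 m[cld→φ2] = [2, 5]
r3 m[wind→φ2] = [9, 7]
r3 m[wind→φ3] = [4, 6]
r3 m[wind→φ4] = [7, 1]
r3 m[snow→φ0] = [3, 2]
r3 m[snow→φ1] = [0, 5]
r3 m[ice→φ0] = [0, 0]
r3 m[fog→φ3] = [0, 0]
r4 m[φ0→wet] = [3, 3]
r4 m[φ0→snow] = [3, 8]
r4 m[φ0→ice] = [7, 6]
r4 m[φ1→cld] = [3, 8]
r4 m[φ1→snow] = [3, 2]
r4 m[φ2→cld] = [7, 7]
r4 m[φ2→wind] = [5, 2]
r4 m[φ3→wind] = [6, 1]
r4 m[φ3→fog] = [8, 7]
r4 m[φ4→wind] = [3, 6]
r4 m[φ5→wet] = [3, 4]
r4 m[wet→φ0] = [3, 4]
r4 m[wet→φ5] = [3, 3]
r4 m[cld→φ1] = [7, 7]
r4 m[cld→φ2] = [3, 8]
r4 m[wind→φ2] = [9, 7]
r4 m[wind→φ3] = [8, 8]
r4 m[wind→φ4] = [11, 3]
r4 m[snow→φ0] = [3, 2]
r4 m[snow→φ1] = [3, 8]
r4 m[ice→φ0] = [0, 0]
r4 m[fog→φ3] = [0, 0]
r5 m[φ0→wet] = [3, 3]
r5 m[φ0→snow] = [3, 8]
r5 m[φ0→ice] = [7, 6]
r5 m[φ1→cld] = [6, 11]
r5 m[φ1→snow] = [10, 9]
r5 m[φ2→cld] = [7, 7]
r5 m[φ2→wind] = [6, 3]
r5 m[φ3→wind] = [6, 1]
r5 m[φ3→fog] = [10, 9]
r5 m[φ4→wind] = [3, 6]
r5 m[φ5→wet] = [3, 4]
r5 m[wet→φ0] = [3, 4]
r5 m[wet→φ5] = [3, 3]
r5 m[cld→φ1] = [7, 7]
r5 m[cld→φ2] = [3, 8]
r5 m[wind→φ2] = [9, 7]
r5 m[wind→φ3] = [8, 8]
r5 m[wind→φ4] = [11, 3]
r5 m[snow→φ0] = [3, 2]
r5 m[snow→φ1] = [3, 8]
r5 m[ice→φ0] = [0, 0]
r5 m[fog→φ3] = [0, 0]
r6 m[φ0→wet] = [3, 3]
r6 m[φ0→snow] = [3, 8]
r6 m[φ0→ice] = [7, 6]
r6 m[φ1→cld] = [6, 11]
r6 m[φ1→snow] = [10, 9]
r6 m[φ2→cld] = [7, 7]
r6 m[φ2→wind] = [6, 3]
r6 m[φ3→wind] = [6, 1]
r6 m[φ3→fog] = [10, 9]
r6 m[φ4→wind] = [3, 6]
r6 m[φ5→wet] = [3, 4]
r6 m[wet→φ0] = [3, 4]
r6 m[wet→φ5] = [3, 3]
r6 m[cld→φ1] = [7, 7]
r6 m[cld→φ2] = [6, 11]
r6 m[wind→φ2] = [9, 7]
r6 m[wind→φ3] = [9, 9]
r6 m[wind→φ4] = [12, 4]
r6 m[snow→φ0] = [10, 9]
r6 m[snow→φ1] = [3, 8]
r6 m[ice→φ0] = [0, 0]
r6 m[fog→φ3] = [0, 0]
r7 m[φ0→wet] = [10, 10]
r7 m[φ0→snow] = [3, 8]
r7 m[φ0→ice] = [14, 13]
r7 m[φ1→cld] = [6, 11]
r7 m[φ1→snow] = [10, 9]
r7 m[φ2→cld] = [7, 7]
r7 m[φ2→wind] = [9, 6]
r7 m[φ3→wind] = [6, 1]
r7 m[φ3→fog] = [11, 10]
r7 m[φ4→wind] = [3, 6]
r7 m[φ5→wet] = [3, 4]
r7 m[wet→φ0] = [3, 4]
r7 m[wet→φ5] = [3, 3]
r7 m[cld→φ1] = [7, 7]
r7 m[cld→φ2] = [6, 11]
r7 m[wind→φ2] = [9, 7]
r7 m[wind→φ3] = [9, 9]
r7 m[wind→φ4] = [12, 4]
r7 m[snow→φ0] = [10, 9]
r7 m[snow→φ1] = [3, 8]
r7 m[ice→φ0] = [0, 0]
r7 m[fog→φ3] = [0, 0]
r8 m[φ0→wet] = [10, 10]
r8 m[φ0→snow] = [3, 8]
r8 m[φ0→ice] = [14, 13]
r8 m[φ1→cld] = [6, 11]
r8 m[φ1→snow] = [10, 9]
r8 m[φ2→cld] = [7, 7]
r8 m[φ2→wind] = [9, 6]
r8 m[φ3→wind] = [6, 1]
r8 m[φ3→fog] = [11, 10]
r8 m[φ4→wind] = [3, 6]
r8 m[φ5→wet] = [3, 4]
r8 m[wet→φ0] = [3, 4]
r8 m[wet→φ5] = [10, 10]
r8 m[cld→φ1] = [7, 7]
r8 m[cld→φ2] = [6, 11]
r8 m[wind→φ2] = [9, 7]
r8 m[wind→φ3] = [12, 12]
r8 m[wind→φ4] = [15, 7]
r8 m[snow→φ0] = [10, 9]
r8 m[snow→φ1] = [3, 8]
r8 m[ice→φ0] = [0, 0]
r8 m[fog→φ3] = [0, 0]
r9 m[φ0→wet] = [10, 10]
r9 m[φ0→snow] = [3, 8]
r9 m[φ0→ice] = [14, 13]
r9 m[φ1→cld] = [6, 11]
r9 m[φ1→snow] = [10, 9]
r9 m[φ2→cld] = [7, 7]
r9 m[φ2→wind] = [9, 6]
r9 m[φ3→wind] = [6, 1]
r9 m[φ3→fog] = [14, 13]
r9 m[φ4→wind] = [3, 6]
r9 m[φ5→wet] = [3, 4]
r9 m[wet→φ0] = [3, 4]
r9 m[wet→φ5] = [10, 10]
r9 m[cld→φ1] = [7, 7]
r9 m[cld→φ2] = [6, 11]
r9 m[wind→φ2] = [9, 7]
r9 m[wind→φ3] = [12, 12]
r9 m[wind→φ4] = [15, 7]
r9 m[snow→φ0] = [10, 9]
r9 m[snow→φ1] = [3, 8]
r9 m[ice→φ0] = [0, 0]
r9 m[fog→φ3] = [0, 0]
r10 m[φ0→wet] = [10, 10]
r10 m[φ0→snow] = [3, 8]
r10 m[φ0→ice] = [14, 13]
r10 m[φ1→cld] = [6, 11]
r10 m[φ1→snow] = [10, 9]
r10 m[φ2→cld] = [7, 7]
r10 m[φ2→wind] = [9, 6]
r10 m[φ3→wind] = [6, 1]
r10 m[φ3→fog] = [14, 13]
r10 m[φ4→wind] = [3, 6]
r10 m[φ5→wet] = [3, 4]
r10 m[wet→φ0] = [3, 4]
r10 m[wet→φ5] = [10, 10]
r10 m[cld→φ1] = [7, 7]
r10 m[cld→φ2] = [6, 11]
r10 m[wind→φ2] = [9, 7]
r10 m[wind→φ3] = [12, 12]
r10 m[wind→φ4] = [15, 7]
r10 m[snow→φ0] = [10, 9]
r10 m[snow→φ1] = [3, 8]
r10 m[ice→φ0] = [0, 0]
r10 m[fog→φ3] = [0, 0]
fixed point reached at round 10
traceback from wet: (wet=0, cld=0, wind=1, snow=0, ice=1, fog=1), score=13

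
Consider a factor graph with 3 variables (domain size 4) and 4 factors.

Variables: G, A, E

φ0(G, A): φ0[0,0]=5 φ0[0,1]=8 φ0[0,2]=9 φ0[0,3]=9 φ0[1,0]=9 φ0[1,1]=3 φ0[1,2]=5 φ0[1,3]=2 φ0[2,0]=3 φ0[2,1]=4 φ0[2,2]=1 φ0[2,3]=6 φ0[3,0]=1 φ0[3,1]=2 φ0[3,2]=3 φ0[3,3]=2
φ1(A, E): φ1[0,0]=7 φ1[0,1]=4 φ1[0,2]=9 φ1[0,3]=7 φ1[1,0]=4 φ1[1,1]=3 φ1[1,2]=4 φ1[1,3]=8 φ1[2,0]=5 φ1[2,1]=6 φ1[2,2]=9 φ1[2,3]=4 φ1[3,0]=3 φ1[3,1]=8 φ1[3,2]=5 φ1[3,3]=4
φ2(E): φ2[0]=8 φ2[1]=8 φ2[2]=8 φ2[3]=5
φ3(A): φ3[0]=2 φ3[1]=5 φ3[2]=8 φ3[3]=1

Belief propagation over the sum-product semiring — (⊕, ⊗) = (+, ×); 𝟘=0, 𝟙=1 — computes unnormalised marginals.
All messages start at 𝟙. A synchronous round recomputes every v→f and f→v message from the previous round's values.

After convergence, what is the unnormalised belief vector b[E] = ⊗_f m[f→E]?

b[E] = [10952, 11320, 16440, 7920]

init: all messages = 𝟙 over 4 values
r1 m[φ0→G] = [31, 19, 14, 8]
r1 m[φ0→A] = [18, 17, 18, 19]
r1 m[φ1→A] = [27, 19, 24, 20]
r1 m[φ1→E] = [19, 21, 27, 23]
r1 m[φ2→E] = [8, 8, 8, 5]
r1 m[φ3→A] = [2, 5, 8, 1]
r1 m[G→φ0] = [1, 1, 1, 1]
r1 m[A→φ0] = [1, 1, 1, 1]
r1 m[A→φ1] = [1, 1, 1, 1]
r1 m[A→φ3] = [1, 1, 1, 1]
r1 m[E→φ1] = [1, 1, 1, 1]
r1 m[E→φ2] = [1, 1, 1, 1]
r2 m[φ0→G] = [31, 19, 14, 8]
r2 m[φ0→A] = [18, 17, 18, 19]
r2 m[φ1→A] = [27, 19, 24, 20]
r2 m[φ1→E] = [19, 21, 27, 23]
r2 m[φ2→E] = [8, 8, 8, 5]
r2 m[φ3→A] = [2, 5, 8, 1]
r2 m[G→φ0] = [1, 1, 1, 1]
r2 m[A→φ0] = [54, 95, 192, 20]
r2 m[A→φ1] = [36, 85, 144, 19]
r2 m[A→φ3] = [486, 323, 432, 380]
r2 m[E→φ1] = [8, 8, 8, 5]
r2 m[E→φ2] = [19, 21, 27, 23]
r3 m[φ0→G] = [2938, 1771, 854, 860]
r3 m[φ0→A] = [18, 17, 18, 19]
r3 m[φ1→A] = [195, 128, 180, 148]
r3 m[φ1→E] = [1369, 1415, 2055, 1584]
r3 m[φ2→E] = [8, 8, 8, 5]
r3 m[φ3→A] = [2, 5, 8, 1]
r3 m[G→φ0] = [1, 1, 1, 1]
r3 m[A→φ0] = [54, 95, 192, 20]
r3 m[A→φ1] = [36, 85, 144, 19]
r3 m[A→φ3] = [486, 323, 432, 380]
r3 m[E→φ1] = [8, 8, 8, 5]
r3 m[E→φ2] = [19, 21, 27, 23]
r4 m[φ0→G] = [2938, 1771, 854, 860]
r4 m[φ0→A] = [18, 17, 18, 19]
r4 m[φ1→A] = [195, 128, 180, 148]
r4 m[φ1→E] = [1369, 1415, 2055, 1584]
r4 m[φ2→E] = [8, 8, 8, 5]
r4 m[φ3→A] = [2, 5, 8, 1]
r4 m[G→φ0] = [1, 1, 1, 1]
r4 m[A→φ0] = [390, 640, 1440, 148]
r4 m[A→φ1] = [36, 85, 144, 19]
r4 m[A→φ3] = [3510, 2176, 3240, 2812]
r4 m[E→φ1] = [8, 8, 8, 5]
r4 m[E→φ2] = [1369, 1415, 2055, 1584]
r5 m[φ0→G] = [21362, 12926, 6058, 6286]
r5 m[φ0→A] = [18, 17, 18, 19]
r5 m[φ1→A] = [195, 128, 180, 148]
r5 m[φ1→E] = [1369, 1415, 2055, 1584]
r5 m[φ2→E] = [8, 8, 8, 5]
r5 m[φ3→A] = [2, 5, 8, 1]
r5 m[G→φ0] = [1, 1, 1, 1]
r5 m[A→φ0] = [390, 640, 1440, 148]
r5 m[A→φ1] = [36, 85, 144, 19]
r5 m[A→φ3] = [3510, 2176, 3240, 2812]
r5 m[E→φ1] = [8, 8, 8, 5]
r5 m[E→φ2] = [1369, 1415, 2055, 1584]
r6 m[φ0→G] = [21362, 12926, 6058, 6286]
r6 m[φ0→A] = [18, 17, 18, 19]
r6 m[φ1→A] = [195, 128, 180, 148]
r6 m[φ1→E] = [1369, 1415, 2055, 1584]
r6 m[φ2→E] = [8, 8, 8, 5]
r6 m[φ3→A] = [2, 5, 8, 1]
r6 m[G→φ0] = [1, 1, 1, 1]
r6 m[A→φ0] = [390, 640, 1440, 148]
r6 m[A→φ1] = [36, 85, 144, 19]
r6 m[A→φ3] = [3510, 2176, 3240, 2812]
r6 m[E→φ1] = [8, 8, 8, 5]
r6 m[E→φ2] = [1369, 1415, 2055, 1584]
fixed point reached at round 6
b[E] = ⊗ incoming = [10952, 11320, 16440, 7920]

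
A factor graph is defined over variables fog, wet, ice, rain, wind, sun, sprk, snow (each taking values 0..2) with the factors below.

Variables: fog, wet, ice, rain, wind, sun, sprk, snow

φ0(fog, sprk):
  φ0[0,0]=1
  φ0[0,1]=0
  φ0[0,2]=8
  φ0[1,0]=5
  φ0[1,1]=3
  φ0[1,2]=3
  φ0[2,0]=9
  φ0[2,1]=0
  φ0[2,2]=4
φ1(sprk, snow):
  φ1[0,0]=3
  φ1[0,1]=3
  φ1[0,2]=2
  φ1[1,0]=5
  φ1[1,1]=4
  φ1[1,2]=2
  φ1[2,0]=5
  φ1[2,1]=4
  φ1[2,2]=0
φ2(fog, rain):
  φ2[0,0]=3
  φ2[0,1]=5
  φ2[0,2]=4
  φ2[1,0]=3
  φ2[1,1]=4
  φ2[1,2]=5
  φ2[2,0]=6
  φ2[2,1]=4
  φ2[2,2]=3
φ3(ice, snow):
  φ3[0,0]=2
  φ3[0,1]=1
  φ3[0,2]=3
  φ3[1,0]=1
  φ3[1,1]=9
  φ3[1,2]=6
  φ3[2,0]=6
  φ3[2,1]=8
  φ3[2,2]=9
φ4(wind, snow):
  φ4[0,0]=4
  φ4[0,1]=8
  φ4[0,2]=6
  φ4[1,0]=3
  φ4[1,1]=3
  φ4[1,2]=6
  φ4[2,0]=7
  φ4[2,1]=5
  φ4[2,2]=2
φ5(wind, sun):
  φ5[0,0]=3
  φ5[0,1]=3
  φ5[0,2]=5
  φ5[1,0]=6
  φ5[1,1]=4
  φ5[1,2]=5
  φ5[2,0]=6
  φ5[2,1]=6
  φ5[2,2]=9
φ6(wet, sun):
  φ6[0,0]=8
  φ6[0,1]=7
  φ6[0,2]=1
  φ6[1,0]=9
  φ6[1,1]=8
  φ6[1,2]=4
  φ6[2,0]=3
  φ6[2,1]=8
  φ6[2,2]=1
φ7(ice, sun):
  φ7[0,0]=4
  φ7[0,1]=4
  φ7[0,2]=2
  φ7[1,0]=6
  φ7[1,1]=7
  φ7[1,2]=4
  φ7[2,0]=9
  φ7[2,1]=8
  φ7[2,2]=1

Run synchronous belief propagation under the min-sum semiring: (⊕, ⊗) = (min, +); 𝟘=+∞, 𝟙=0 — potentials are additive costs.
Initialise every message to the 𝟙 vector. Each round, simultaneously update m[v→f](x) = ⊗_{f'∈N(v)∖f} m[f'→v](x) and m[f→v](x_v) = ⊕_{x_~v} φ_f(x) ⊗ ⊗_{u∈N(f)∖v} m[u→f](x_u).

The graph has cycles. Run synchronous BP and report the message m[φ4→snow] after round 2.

message @ round 2 = [3, 3, 2]

init: all messages = 𝟙 over 3 values
r1 m[φ0→fog] = [0, 3, 0]
r1 m[φ0→sprk] = [1, 0, 3]
r1 m[φ1→sprk] = [2, 2, 0]
r1 m[φ1→snow] = [3, 3, 0]
r1 m[φ2→fog] = [3, 3, 3]
r1 m[φ2→rain] = [3, 4, 3]
r1 m[φ3→ice] = [1, 1, 6]
r1 m[φ3→snow] = [1, 1, 3]
r1 m[φ4→wind] = [4, 3, 2]
r1 m[φ4→snow] = [3, 3, 2]
r1 m[φ5→wind] = [3, 4, 6]
r1 m[φ5→sun] = [3, 3, 5]
r1 m[φ6→wet] = [1, 4, 1]
r1 m[φ6→sun] = [3, 7, 1]
r1 m[φ7→ice] = [2, 4, 1]
r1 m[φ7→sun] = [4, 4, 1]
r1 m[fog→φ0] = [0, 0, 0]
r1 m[fog→φ2] = [0, 0, 0]
r1 m[wet→φ6] = [0, 0, 0]
r1 m[ice→φ3] = [0, 0, 0]
r1 m[ice→φ7] = [0, 0, 0]
r1 m[rain→φ2] = [0, 0, 0]
r1 m[wind→φ4] = [0, 0, 0]
r1 m[wind→φ5] = [0, 0, 0]
r1 m[sun→φ5] = [0, 0, 0]
r1 m[sun→φ6] = [0, 0, 0]
r1 m[sun→φ7] = [0, 0, 0]
r1 m[sprk→φ0] = [0, 0, 0]
r1 m[sprk→φ1] = [0, 0, 0]
r1 m[snow→φ1] = [0, 0, 0]
r1 m[snow→φ3] = [0, 0, 0]
r1 m[snow→φ4] = [0, 0, 0]
r2 m[φ0→fog] = [0, 3, 0]
r2 m[φ0→sprk] = [1, 0, 3]
r2 m[φ1→sprk] = [2, 2, 0]
r2 m[φ1→snow] = [3, 3, 0]
r2 m[φ2→fog] = [3, 3, 3]
r2 m[φ2→rain] = [3, 4, 3]
r2 m[φ3→ice] = [1, 1, 6]
r2 m[φ3→snow] = [1, 1, 3]
r2 m[φ4→wind] = [4, 3, 2]
r2 m[φ4→snow] = [3, 3, 2]
r2 m[φ5→wind] = [3, 4, 6]
r2 m[φ5→sun] = [3, 3, 5]
r2 m[φ6→wet] = [1, 4, 1]
r2 m[φ6→sun] = [3, 7, 1]
r2 m[φ7→ice] = [2, 4, 1]
r2 m[φ7→sun] = [4, 4, 1]
r2 m[fog→φ0] = [3, 3, 3]
r2 m[fog→φ2] = [0, 3, 0]
r2 m[wet→φ6] = [0, 0, 0]
r2 m[ice→φ3] = [2, 4, 1]
r2 m[ice→φ7] = [1, 1, 6]
r2 m[rain→φ2] = [0, 0, 0]
r2 m[wind→φ4] = [3, 4, 6]
r2 m[wind→φ5] = [4, 3, 2]
r2 m[sun→φ5] = [7, 11, 2]
r2 m[sun→φ6] = [7, 7, 6]
r2 m[sun→φ7] = [6, 10, 6]
r2 m[sprk→φ0] = [2, 2, 0]
r2 m[sprk→φ1] = [1, 0, 3]
r2 m[snow→φ1] = [4, 4, 5]
r2 m[snow→φ3] = [6, 6, 2]
r2 m[snow→φ4] = [4, 4, 3]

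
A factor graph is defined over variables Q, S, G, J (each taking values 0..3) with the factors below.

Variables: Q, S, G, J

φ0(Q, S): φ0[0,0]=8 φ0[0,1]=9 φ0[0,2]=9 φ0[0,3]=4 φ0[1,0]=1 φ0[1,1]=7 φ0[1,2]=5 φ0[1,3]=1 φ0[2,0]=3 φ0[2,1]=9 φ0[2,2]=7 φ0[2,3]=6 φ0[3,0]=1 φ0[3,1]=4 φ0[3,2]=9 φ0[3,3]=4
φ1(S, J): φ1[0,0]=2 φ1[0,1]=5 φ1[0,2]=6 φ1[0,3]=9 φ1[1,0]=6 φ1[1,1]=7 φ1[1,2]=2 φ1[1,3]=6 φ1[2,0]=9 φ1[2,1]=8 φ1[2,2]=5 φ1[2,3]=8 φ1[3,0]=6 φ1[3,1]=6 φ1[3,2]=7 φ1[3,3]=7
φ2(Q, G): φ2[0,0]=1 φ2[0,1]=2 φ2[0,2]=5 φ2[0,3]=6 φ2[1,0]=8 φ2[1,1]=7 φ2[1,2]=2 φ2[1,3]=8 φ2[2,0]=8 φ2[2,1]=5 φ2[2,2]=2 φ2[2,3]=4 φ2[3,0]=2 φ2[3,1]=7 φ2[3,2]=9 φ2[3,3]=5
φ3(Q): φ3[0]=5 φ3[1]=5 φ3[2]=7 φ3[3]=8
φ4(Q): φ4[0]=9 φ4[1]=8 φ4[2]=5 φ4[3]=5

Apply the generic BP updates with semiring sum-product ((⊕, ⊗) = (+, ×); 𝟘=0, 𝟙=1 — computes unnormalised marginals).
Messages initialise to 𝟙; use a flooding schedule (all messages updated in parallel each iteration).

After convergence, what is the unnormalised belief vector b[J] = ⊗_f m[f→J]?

init: all messages = 𝟙 over 4 values
r1 m[φ0→Q] = [30, 14, 25, 18]
r1 m[φ0→S] = [13, 29, 30, 15]
r1 m[φ1→S] = [22, 21, 30, 26]
r1 m[φ1→J] = [23, 26, 20, 30]
r1 m[φ2→Q] = [14, 25, 19, 23]
r1 m[φ2→G] = [19, 21, 18, 23]
r1 m[φ3→Q] = [5, 5, 7, 8]
r1 m[φ4→Q] = [9, 8, 5, 5]
r1 m[Q→φ0] = [1, 1, 1, 1]
r1 m[Q→φ2] = [1, 1, 1, 1]
r1 m[Q→φ3] = [1, 1, 1, 1]
r1 m[Q→φ4] = [1, 1, 1, 1]
r1 m[S→φ0] = [1, 1, 1, 1]
r1 m[S→φ1] = [1, 1, 1, 1]
r1 m[G→φ2] = [1, 1, 1, 1]
r1 m[J→φ1] = [1, 1, 1, 1]
r2 m[φ0→Q] = [30, 14, 25, 18]
r2 m[φ0→S] = [13, 29, 30, 15]
r2 m[φ1→S] = [22, 21, 30, 26]
r2 m[φ1→J] = [23, 26, 20, 30]
r2 m[φ2→Q] = [14, 25, 19, 23]
r2 m[φ2→G] = [19, 21, 18, 23]
r2 m[φ3→Q] = [5, 5, 7, 8]
r2 m[φ4→Q] = [9, 8, 5, 5]
r2 m[Q→φ0] = [630, 1000, 665, 920]
r2 m[Q→φ2] = [1350, 560, 875, 720]
r2 m[Q→φ3] = [3780, 2800, 2375, 2070]
r2 m[Q→φ4] = [2100, 1750, 3325, 3312]
r2 m[S→φ0] = [22, 21, 30, 26]
r2 m[S→φ1] = [13, 29, 30, 15]
r2 m[G→φ2] = [1, 1, 1, 1]
r2 m[J→φ1] = [1, 1, 1, 1]
r3 m[φ0→Q] = [739, 345, 621, 480]
r3 m[φ0→S] = [8955, 22335, 23605, 11190]
r3 m[φ1→S] = [22, 21, 30, 26]
r3 m[φ1→J] = [560, 598, 391, 636]
r3 m[φ2→Q] = [14, 25, 19, 23]
r3 m[φ2→G] = [14270, 16035, 16100, 19680]
r3 m[φ3→Q] = [5, 5, 7, 8]
r3 m[φ4→Q] = [9, 8, 5, 5]
r3 m[Q→φ0] = [630, 1000, 665, 920]
r3 m[Q→φ2] = [1350, 560, 875, 720]
r3 m[Q→φ3] = [3780, 2800, 2375, 2070]
r3 m[Q→φ4] = [2100, 1750, 3325, 3312]
r3 m[S→φ0] = [22, 21, 30, 26]
r3 m[S→φ1] = [13, 29, 30, 15]
r3 m[G→φ2] = [1, 1, 1, 1]
r3 m[J→φ1] = [1, 1, 1, 1]
r4 m[φ0→Q] = [739, 345, 621, 480]
r4 m[φ0→S] = [8955, 22335, 23605, 11190]
r4 m[φ1→S] = [22, 21, 30, 26]
r4 m[φ1→J] = [560, 598, 391, 636]
r4 m[φ2→Q] = [14, 25, 19, 23]
r4 m[φ2→G] = [14270, 16035, 16100, 19680]
r4 m[φ3→Q] = [5, 5, 7, 8]
r4 m[φ4→Q] = [9, 8, 5, 5]
r4 m[Q→φ0] = [630, 1000, 665, 920]
r4 m[Q→φ2] = [33255, 13800, 21735, 19200]
r4 m[Q→φ3] = [93114, 69000, 58995, 55200]
r4 m[Q→φ4] = [51730, 43125, 82593, 88320]
r4 m[S→φ0] = [22, 21, 30, 26]
r4 m[S→φ1] = [8955, 22335, 23605, 11190]
r4 m[G→φ2] = [1, 1, 1, 1]
r4 m[J→φ1] = [1, 1, 1, 1]
r5 m[φ0→Q] = [739, 345, 621, 480]
r5 m[φ0→S] = [8955, 22335, 23605, 11190]
r5 m[φ1→S] = [22, 21, 30, 26]
r5 m[φ1→J] = [431505, 457100, 294755, 481775]
r5 m[φ2→Q] = [14, 25, 19, 23]
r5 m[φ2→G] = [355935, 406185, 410145, 492870]
r5 m[φ3→Q] = [5, 5, 7, 8]
r5 m[φ4→Q] = [9, 8, 5, 5]
r5 m[Q→φ0] = [630, 1000, 665, 920]
r5 m[Q→φ2] = [33255, 13800, 21735, 19200]
r5 m[Q→φ3] = [93114, 69000, 58995, 55200]
r5 m[Q→φ4] = [51730, 43125, 82593, 88320]
r5 m[S→φ0] = [22, 21, 30, 26]
r5 m[S→φ1] = [8955, 22335, 23605, 11190]
r5 m[G→φ2] = [1, 1, 1, 1]
r5 m[J→φ1] = [1, 1, 1, 1]
r6 m[φ0→Q] = [739, 345, 621, 480]
r6 m[φ0→S] = [8955, 22335, 23605, 11190]
r6 m[φ1→S] = [22, 21, 30, 26]
r6 m[φ1→J] = [431505, 457100, 294755, 481775]
r6 m[φ2→Q] = [14, 25, 19, 23]
r6 m[φ2→G] = [355935, 406185, 410145, 492870]
r6 m[φ3→Q] = [5, 5, 7, 8]
r6 m[φ4→Q] = [9, 8, 5, 5]
r6 m[Q→φ0] = [630, 1000, 665, 920]
r6 m[Q→φ2] = [33255, 13800, 21735, 19200]
r6 m[Q→φ3] = [93114, 69000, 58995, 55200]
r6 m[Q→φ4] = [51730, 43125, 82593, 88320]
r6 m[S→φ0] = [22, 21, 30, 26]
r6 m[S→φ1] = [8955, 22335, 23605, 11190]
r6 m[G→φ2] = [1, 1, 1, 1]
r6 m[J→φ1] = [1, 1, 1, 1]
fixed point reached at round 6
b[J] = ⊗ incoming = [431505, 457100, 294755, 481775]

b[J] = [431505, 457100, 294755, 481775]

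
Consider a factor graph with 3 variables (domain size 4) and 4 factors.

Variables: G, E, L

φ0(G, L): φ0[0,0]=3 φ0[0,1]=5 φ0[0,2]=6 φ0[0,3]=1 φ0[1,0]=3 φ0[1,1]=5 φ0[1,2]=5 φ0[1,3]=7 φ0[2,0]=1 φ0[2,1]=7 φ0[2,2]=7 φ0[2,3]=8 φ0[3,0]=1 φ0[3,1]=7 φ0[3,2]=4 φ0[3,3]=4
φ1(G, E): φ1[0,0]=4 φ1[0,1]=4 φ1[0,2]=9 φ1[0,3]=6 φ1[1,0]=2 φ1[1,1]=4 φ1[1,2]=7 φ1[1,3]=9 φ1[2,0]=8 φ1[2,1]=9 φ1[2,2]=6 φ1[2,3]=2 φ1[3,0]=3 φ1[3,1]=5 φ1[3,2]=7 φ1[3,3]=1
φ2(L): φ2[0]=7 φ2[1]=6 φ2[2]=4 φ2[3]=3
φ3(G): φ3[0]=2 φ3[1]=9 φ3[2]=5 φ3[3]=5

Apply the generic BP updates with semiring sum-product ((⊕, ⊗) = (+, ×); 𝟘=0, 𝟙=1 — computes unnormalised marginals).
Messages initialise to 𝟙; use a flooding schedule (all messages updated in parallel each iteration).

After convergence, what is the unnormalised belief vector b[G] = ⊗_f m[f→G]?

init: all messages = 𝟙 over 4 values
r1 m[φ0→G] = [15, 20, 23, 16]
r1 m[φ0→L] = [8, 24, 22, 20]
r1 m[φ1→G] = [23, 22, 25, 16]
r1 m[φ1→E] = [17, 22, 29, 18]
r1 m[φ2→L] = [7, 6, 4, 3]
r1 m[φ3→G] = [2, 9, 5, 5]
r1 m[G→φ0] = [1, 1, 1, 1]
r1 m[G→φ1] = [1, 1, 1, 1]
r1 m[G→φ3] = [1, 1, 1, 1]
r1 m[E→φ1] = [1, 1, 1, 1]
r1 m[L→φ0] = [1, 1, 1, 1]
r1 m[L→φ2] = [1, 1, 1, 1]
r2 m[φ0→G] = [15, 20, 23, 16]
r2 m[φ0→L] = [8, 24, 22, 20]
r2 m[φ1→G] = [23, 22, 25, 16]
r2 m[φ1→E] = [17, 22, 29, 18]
r2 m[φ2→L] = [7, 6, 4, 3]
r2 m[φ3→G] = [2, 9, 5, 5]
r2 m[G→φ0] = [46, 198, 125, 80]
r2 m[G→φ1] = [30, 180, 115, 80]
r2 m[G→φ3] = [345, 440, 575, 256]
r2 m[E→φ1] = [1, 1, 1, 1]
r2 m[L→φ0] = [7, 6, 4, 3]
r2 m[L→φ2] = [8, 24, 22, 20]
r3 m[φ0→G] = [78, 92, 101, 77]
r3 m[φ0→L] = [937, 2655, 2461, 2752]
r3 m[φ1→G] = [23, 22, 25, 16]
r3 m[φ1→E] = [1640, 2275, 2780, 2110]
r3 m[φ2→L] = [7, 6, 4, 3]
r3 m[φ3→G] = [2, 9, 5, 5]
r3 m[G→φ0] = [46, 198, 125, 80]
r3 m[G→φ1] = [30, 180, 115, 80]
r3 m[G→φ3] = [345, 440, 575, 256]
r3 m[E→φ1] = [1, 1, 1, 1]
r3 m[L→φ0] = [7, 6, 4, 3]
r3 m[L→φ2] = [8, 24, 22, 20]
r4 m[φ0→G] = [78, 92, 101, 77]
r4 m[φ0→L] = [937, 2655, 2461, 2752]
r4 m[φ1→G] = [23, 22, 25, 16]
r4 m[φ1→E] = [1640, 2275, 2780, 2110]
r4 m[φ2→L] = [7, 6, 4, 3]
r4 m[φ3→G] = [2, 9, 5, 5]
r4 m[G→φ0] = [46, 198, 125, 80]
r4 m[G→φ1] = [156, 828, 505, 385]
r4 m[G→φ3] = [1794, 2024, 2525, 1232]
r4 m[E→φ1] = [1, 1, 1, 1]
r4 m[L→φ0] = [7, 6, 4, 3]
r4 m[L→φ2] = [937, 2655, 2461, 2752]
r5 m[φ0→G] = [78, 92, 101, 77]
r5 m[φ0→L] = [937, 2655, 2461, 2752]
r5 m[φ1→G] = [23, 22, 25, 16]
r5 m[φ1→E] = [7475, 10406, 12925, 9783]
r5 m[φ2→L] = [7, 6, 4, 3]
r5 m[φ3→G] = [2, 9, 5, 5]
r5 m[G→φ0] = [46, 198, 125, 80]
r5 m[G→φ1] = [156, 828, 505, 385]
r5 m[G→φ3] = [1794, 2024, 2525, 1232]
r5 m[E→φ1] = [1, 1, 1, 1]
r5 m[L→φ0] = [7, 6, 4, 3]
r5 m[L→φ2] = [937, 2655, 2461, 2752]
r6 m[φ0→G] = [78, 92, 101, 77]
r6 m[φ0→L] = [937, 2655, 2461, 2752]
r6 m[φ1→G] = [23, 22, 25, 16]
r6 m[φ1→E] = [7475, 10406, 12925, 9783]
r6 m[φ2→L] = [7, 6, 4, 3]
r6 m[φ3→G] = [2, 9, 5, 5]
r6 m[G→φ0] = [46, 198, 125, 80]
r6 m[G→φ1] = [156, 828, 505, 385]
r6 m[G→φ3] = [1794, 2024, 2525, 1232]
r6 m[E→φ1] = [1, 1, 1, 1]
r6 m[L→φ0] = [7, 6, 4, 3]
r6 m[L→φ2] = [937, 2655, 2461, 2752]
fixed point reached at round 6
b[G] = ⊗ incoming = [3588, 18216, 12625, 6160]

b[G] = [3588, 18216, 12625, 6160]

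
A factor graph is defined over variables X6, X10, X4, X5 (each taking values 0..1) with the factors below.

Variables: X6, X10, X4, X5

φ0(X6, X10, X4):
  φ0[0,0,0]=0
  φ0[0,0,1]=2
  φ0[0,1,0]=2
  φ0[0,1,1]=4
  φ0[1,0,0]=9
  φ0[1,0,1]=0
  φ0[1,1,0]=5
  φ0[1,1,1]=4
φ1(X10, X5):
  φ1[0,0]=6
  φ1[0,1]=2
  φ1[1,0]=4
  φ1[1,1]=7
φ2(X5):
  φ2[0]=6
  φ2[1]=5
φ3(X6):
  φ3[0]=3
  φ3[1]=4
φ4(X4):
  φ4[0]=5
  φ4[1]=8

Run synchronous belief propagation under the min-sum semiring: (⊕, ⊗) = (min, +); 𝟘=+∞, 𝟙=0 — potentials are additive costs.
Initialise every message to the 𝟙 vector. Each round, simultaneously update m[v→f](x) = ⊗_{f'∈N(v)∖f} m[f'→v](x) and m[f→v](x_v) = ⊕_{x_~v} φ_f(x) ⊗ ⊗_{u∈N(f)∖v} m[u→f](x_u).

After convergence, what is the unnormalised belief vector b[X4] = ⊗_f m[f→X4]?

b[X4] = [15, 19]

init: all messages = 𝟙 over 2 values
r1 m[φ0→X6] = [0, 0]
r1 m[φ0→X10] = [0, 2]
r1 m[φ0→X4] = [0, 0]
r1 m[φ1→X10] = [2, 4]
r1 m[φ1→X5] = [4, 2]
r1 m[φ2→X5] = [6, 5]
r1 m[φ3→X6] = [3, 4]
r1 m[φ4→X4] = [5, 8]
r1 m[X6→φ0] = [0, 0]
r1 m[X6→φ3] = [0, 0]
r1 m[X10→φ0] = [0, 0]
r1 m[X10→φ1] = [0, 0]
r1 m[X4→φ0] = [0, 0]
r1 m[X4→φ4] = [0, 0]
r1 m[X5→φ1] = [0, 0]
r1 m[X5→φ2] = [0, 0]
r2 m[φ0→X6] = [0, 0]
r2 m[φ0→X10] = [0, 2]
r2 m[φ0→X4] = [0, 0]
r2 m[φ1→X10] = [2, 4]
r2 m[φ1→X5] = [4, 2]
r2 m[φ2→X5] = [6, 5]
r2 m[φ3→X6] = [3, 4]
r2 m[φ4→X4] = [5, 8]
r2 m[X6→φ0] = [3, 4]
r2 m[X6→φ3] = [0, 0]
r2 m[X10→φ0] = [2, 4]
r2 m[X10→φ1] = [0, 2]
r2 m[X4→φ0] = [5, 8]
r2 m[X4→φ4] = [0, 0]
r2 m[X5→φ1] = [6, 5]
r2 m[X5→φ2] = [4, 2]
r3 m[φ0→X6] = [7, 10]
r3 m[φ0→X10] = [8, 10]
r3 m[φ0→X4] = [5, 6]
r3 m[φ1→X10] = [7, 10]
r3 m[φ1→X5] = [6, 2]
r3 m[φ2→X5] = [6, 5]
r3 m[φ3→X6] = [3, 4]
r3 m[φ4→X4] = [5, 8]
r3 m[X6→φ0] = [3, 4]
r3 m[X6→φ3] = [0, 0]
r3 m[X10→φ0] = [2, 4]
r3 m[X10→φ1] = [0, 2]
r3 m[X4→φ0] = [5, 8]
r3 m[X4→φ4] = [0, 0]
r3 m[X5→φ1] = [6, 5]
r3 m[X5→φ2] = [4, 2]
r4 m[φ0→X6] = [7, 10]
r4 m[φ0→X10] = [8, 10]
r4 m[φ0→X4] = [5, 6]
r4 m[φ1→X10] = [7, 10]
r4 m[φ1→X5] = [6, 2]
r4 m[φ2→X5] = [6, 5]
r4 m[φ3→X6] = [3, 4]
r4 m[φ4→X4] = [5, 8]
r4 m[X6→φ0] = [3, 4]
r4 m[X6→φ3] = [7, 10]
r4 m[X10→φ0] = [7, 10]
r4 m[X10→φ1] = [8, 10]
r4 m[X4→φ0] = [5, 8]
r4 m[X4→φ4] = [5, 6]
r4 m[X5→φ1] = [6, 5]
r4 m[X5→φ2] = [6, 2]
r5 m[φ0→X6] = [12, 15]
r5 m[φ0→X10] = [8, 10]
r5 m[φ0→X4] = [10, 11]
r5 m[φ1→X10] = [7, 10]
r5 m[φ1→X5] = [14, 10]
r5 m[φ2→X5] = [6, 5]
r5 m[φ3→X6] = [3, 4]
r5 m[φ4→X4] = [5, 8]
r5 m[X6→φ0] = [3, 4]
r5 m[X6→φ3] = [7, 10]
r5 m[X10→φ0] = [7, 10]
r5 m[X10→φ1] = [8, 10]
r5 m[X4→φ0] = [5, 8]
r5 m[X4→φ4] = [5, 6]
r5 m[X5→φ1] = [6, 5]
r5 m[X5→φ2] = [6, 2]
r6 m[φ0→X6] = [12, 15]
r6 m[φ0→X10] = [8, 10]
r6 m[φ0→X4] = [10, 11]
r6 m[φ1→X10] = [7, 10]
r6 m[φ1→X5] = [14, 10]
r6 m[φ2→X5] = [6, 5]
r6 m[φ3→X6] = [3, 4]
r6 m[φ4→X4] = [5, 8]
r6 m[X6→φ0] = [3, 4]
r6 m[X6→φ3] = [12, 15]
r6 m[X10→φ0] = [7, 10]
r6 m[X10→φ1] = [8, 10]
r6 m[X4→φ0] = [5, 8]
r6 m[X4→φ4] = [10, 11]
r6 m[X5→φ1] = [6, 5]
r6 m[X5→φ2] = [14, 10]
r7 m[φ0→X6] = [12, 15]
r7 m[φ0→X10] = [8, 10]
r7 m[φ0→X4] = [10, 11]
r7 m[φ1→X10] = [7, 10]
r7 m[φ1→X5] = [14, 10]
r7 m[φ2→X5] = [6, 5]
r7 m[φ3→X6] = [3, 4]
r7 m[φ4→X4] = [5, 8]
r7 m[X6→φ0] = [3, 4]
r7 m[X6→φ3] = [12, 15]
r7 m[X10→φ0] = [7, 10]
r7 m[X10→φ1] = [8, 10]
r7 m[X4→φ0] = [5, 8]
r7 m[X4→φ4] = [10, 11]
r7 m[X5→φ1] = [6, 5]
r7 m[X5→φ2] = [14, 10]
fixed point reached at round 7
b[X4] = ⊗ incoming = [15, 19]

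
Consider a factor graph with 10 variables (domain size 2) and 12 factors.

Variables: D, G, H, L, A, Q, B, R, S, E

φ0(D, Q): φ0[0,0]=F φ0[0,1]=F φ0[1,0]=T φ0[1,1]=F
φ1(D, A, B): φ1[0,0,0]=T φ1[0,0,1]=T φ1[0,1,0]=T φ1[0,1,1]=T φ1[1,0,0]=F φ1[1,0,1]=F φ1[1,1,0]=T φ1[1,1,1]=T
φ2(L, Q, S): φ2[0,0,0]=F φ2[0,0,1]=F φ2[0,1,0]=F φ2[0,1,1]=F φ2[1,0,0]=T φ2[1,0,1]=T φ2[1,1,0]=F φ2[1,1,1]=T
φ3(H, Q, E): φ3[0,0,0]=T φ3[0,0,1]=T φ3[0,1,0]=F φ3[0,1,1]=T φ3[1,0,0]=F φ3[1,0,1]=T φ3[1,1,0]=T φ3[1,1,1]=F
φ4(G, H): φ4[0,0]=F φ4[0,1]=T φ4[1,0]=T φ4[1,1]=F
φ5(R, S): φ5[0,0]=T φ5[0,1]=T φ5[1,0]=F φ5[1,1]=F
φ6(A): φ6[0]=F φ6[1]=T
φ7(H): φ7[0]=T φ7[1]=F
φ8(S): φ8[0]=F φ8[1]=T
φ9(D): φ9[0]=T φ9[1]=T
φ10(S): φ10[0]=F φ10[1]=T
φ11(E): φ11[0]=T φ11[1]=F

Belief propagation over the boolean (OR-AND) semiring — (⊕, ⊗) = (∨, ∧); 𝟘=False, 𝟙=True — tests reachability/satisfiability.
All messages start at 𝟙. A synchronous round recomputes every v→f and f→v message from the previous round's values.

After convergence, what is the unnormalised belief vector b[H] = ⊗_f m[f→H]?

b[H] = [T, F]

init: all messages = 𝟙 over 2 values
r1 m[φ0→D] = [F, T]
r1 m[φ0→Q] = [T, F]
r1 m[φ1→D] = [T, T]
r1 m[φ1→A] = [T, T]
r1 m[φ1→B] = [T, T]
r1 m[φ2→L] = [F, T]
r1 m[φ2→Q] = [T, T]
r1 m[φ2→S] = [T, T]
r1 m[φ3→H] = [T, T]
r1 m[φ3→Q] = [T, T]
r1 m[φ3→E] = [T, T]
r1 m[φ4→G] = [T, T]
r1 m[φ4→H] = [T, T]
r1 m[φ5→R] = [T, F]
r1 m[φ5→S] = [T, T]
r1 m[φ6→A] = [F, T]
r1 m[φ7→H] = [T, F]
r1 m[φ8→S] = [F, T]
r1 m[φ9→D] = [T, T]
r1 m[φ10→S] = [F, T]
r1 m[φ11→E] = [T, F]
r1 m[D→φ0] = [T, T]
r1 m[D→φ1] = [T, T]
r1 m[D→φ9] = [T, T]
r1 m[G→φ4] = [T, T]
r1 m[H→φ3] = [T, T]
r1 m[H→φ4] = [T, T]
r1 m[H→φ7] = [T, T]
r1 m[L→φ2] = [T, T]
r1 m[A→φ1] = [T, T]
r1 m[A→φ6] = [T, T]
r1 m[Q→φ0] = [T, T]
r1 m[Q→φ2] = [T, T]
r1 m[Q→φ3] = [T, T]
r1 m[B→φ1] = [T, T]
r1 m[R→φ5] = [T, T]
r1 m[S→φ2] = [T, T]
r1 m[S→φ5] = [T, T]
r1 m[S→φ8] = [T, T]
r1 m[S→φ10] = [T, T]
r1 m[E→φ3] = [T, T]
r1 m[E→φ11] = [T, T]
r2 m[φ0→D] = [F, T]
r2 m[φ0→Q] = [T, F]
r2 m[φ1→D] = [T, T]
r2 m[φ1→A] = [T, T]
r2 m[φ1→B] = [T, T]
r2 m[φ2→L] = [F, T]
r2 m[φ2→Q] = [T, T]
r2 m[φ2→S] = [T, T]
r2 m[φ3→H] = [T, T]
r2 m[φ3→Q] = [T, T]
r2 m[φ3→E] = [T, T]
r2 m[φ4→G] = [T, T]
r2 m[φ4→H] = [T, T]
r2 m[φ5→R] = [T, F]
r2 m[φ5→S] = [T, T]
r2 m[φ6→A] = [F, T]
r2 m[φ7→H] = [T, F]
r2 m[φ8→S] = [F, T]
r2 m[φ9→D] = [T, T]
r2 m[φ10→S] = [F, T]
r2 m[φ11→E] = [T, F]
r2 m[D→φ0] = [T, T]
r2 m[D→φ1] = [F, T]
r2 m[D→φ9] = [F, T]
r2 m[G→φ4] = [T, T]
r2 m[H→φ3] = [T, F]
r2 m[H→φ4] = [T, F]
r2 m[H→φ7] = [T, T]
r2 m[L→φ2] = [T, T]
r2 m[A→φ1] = [F, T]
r2 m[A→φ6] = [T, T]
r2 m[Q→φ0] = [T, T]
r2 m[Q→φ2] = [T, F]
r2 m[Q→φ3] = [T, F]
r2 m[B→φ1] = [T, T]
r2 m[R→φ5] = [T, T]
r2 m[S→φ2] = [F, T]
r2 m[S→φ5] = [F, T]
r2 m[S→φ8] = [F, T]
r2 m[S→φ10] = [F, T]
r2 m[E→φ3] = [T, F]
r2 m[E→φ11] = [T, T]
r3 m[φ0→D] = [F, T]
r3 m[φ0→Q] = [T, F]
r3 m[φ1→D] = [T, T]
r3 m[φ1→A] = [F, T]
r3 m[φ1→B] = [T, T]
r3 m[φ2→L] = [F, T]
r3 m[φ2→Q] = [T, T]
r3 m[φ2→S] = [T, T]
r3 m[φ3→H] = [T, F]
r3 m[φ3→Q] = [T, F]
r3 m[φ3→E] = [T, T]
r3 m[φ4→G] = [F, T]
r3 m[φ4→H] = [T, T]
r3 m[φ5→R] = [T, F]
r3 m[φ5→S] = [T, T]
r3 m[φ6→A] = [F, T]
r3 m[φ7→H] = [T, F]
r3 m[φ8→S] = [F, T]
r3 m[φ9→D] = [T, T]
r3 m[φ10→S] = [F, T]
r3 m[φ11→E] = [T, F]
r3 m[D→φ0] = [T, T]
r3 m[D→φ1] = [F, T]
r3 m[D→φ9] = [F, T]
r3 m[G→φ4] = [T, T]
r3 m[H→φ3] = [T, F]
r3 m[H→φ4] = [T, F]
r3 m[H→φ7] = [T, T]
r3 m[L→φ2] = [T, T]
r3 m[A→φ1] = [F, T]
r3 m[A→φ6] = [T, T]
r3 m[Q→φ0] = [T, T]
r3 m[Q→φ2] = [T, F]
r3 m[Q→φ3] = [T, F]
r3 m[B→φ1] = [T, T]
r3 m[R→φ5] = [T, T]
r3 m[S→φ2] = [F, T]
r3 m[S→φ5] = [F, T]
r3 m[S→φ8] = [F, T]
r3 m[S→φ10] = [F, T]
r3 m[E→φ3] = [T, F]
r3 m[E→φ11] = [T, T]
r4 m[φ0→D] = [F, T]
r4 m[φ0→Q] = [T, F]
r4 m[φ1→D] = [T, T]
r4 m[φ1→A] = [F, T]
r4 m[φ1→B] = [T, T]
r4 m[φ2→L] = [F, T]
r4 m[φ2→Q] = [T, T]
r4 m[φ2→S] = [T, T]
r4 m[φ3→H] = [T, F]
r4 m[φ3→Q] = [T, F]
r4 m[φ3→E] = [T, T]
r4 m[φ4→G] = [F, T]
r4 m[φ4→H] = [T, T]
r4 m[φ5→R] = [T, F]
r4 m[φ5→S] = [T, T]
r4 m[φ6→A] = [F, T]
r4 m[φ7→H] = [T, F]
r4 m[φ8→S] = [F, T]
r4 m[φ9→D] = [T, T]
r4 m[φ10→S] = [F, T]
r4 m[φ11→E] = [T, F]
r4 m[D→φ0] = [T, T]
r4 m[D→φ1] = [F, T]
r4 m[D→φ9] = [F, T]
r4 m[G→φ4] = [T, T]
r4 m[H→φ3] = [T, F]
r4 m[H→φ4] = [T, F]
r4 m[H→φ7] = [T, F]
r4 m[L→φ2] = [T, T]
r4 m[A→φ1] = [F, T]
r4 m[A→φ6] = [F, T]
r4 m[Q→φ0] = [T, F]
r4 m[Q→φ2] = [T, F]
r4 m[Q→φ3] = [T, F]
r4 m[B→φ1] = [T, T]
r4 m[R→φ5] = [T, T]
r4 m[S→φ2] = [F, T]
r4 m[S→φ5] = [F, T]
r4 m[S→φ8] = [F, T]
r4 m[S→φ10] = [F, T]
r4 m[E→φ3] = [T, F]
r4 m[E→φ11] = [T, T]
r5 m[φ0→D] = [F, T]
r5 m[φ0→Q] = [T, F]
r5 m[φ1→D] = [T, T]
r5 m[φ1→A] = [F, T]
r5 m[φ1→B] = [T, T]
r5 m[φ2→L] = [F, T]
r5 m[φ2→Q] = [T, T]
r5 m[φ2→S] = [T, T]
r5 m[φ3→H] = [T, F]
r5 m[φ3→Q] = [T, F]
r5 m[φ3→E] = [T, T]
r5 m[φ4→G] = [F, T]
r5 m[φ4→H] = [T, T]
r5 m[φ5→R] = [T, F]
r5 m[φ5→S] = [T, T]
r5 m[φ6→A] = [F, T]
r5 m[φ7→H] = [T, F]
r5 m[φ8→S] = [F, T]
r5 m[φ9→D] = [T, T]
r5 m[φ10→S] = [F, T]
r5 m[φ11→E] = [T, F]
r5 m[D→φ0] = [T, T]
r5 m[D→φ1] = [F, T]
r5 m[D→φ9] = [F, T]
r5 m[G→φ4] = [T, T]
r5 m[H→φ3] = [T, F]
r5 m[H→φ4] = [T, F]
r5 m[H→φ7] = [T, F]
r5 m[L→φ2] = [T, T]
r5 m[A→φ1] = [F, T]
r5 m[A→φ6] = [F, T]
r5 m[Q→φ0] = [T, F]
r5 m[Q→φ2] = [T, F]
r5 m[Q→φ3] = [T, F]
r5 m[B→φ1] = [T, T]
r5 m[R→φ5] = [T, T]
r5 m[S→φ2] = [F, T]
r5 m[S→φ5] = [F, T]
r5 m[S→φ8] = [F, T]
r5 m[S→φ10] = [F, T]
r5 m[E→φ3] = [T, F]
r5 m[E→φ11] = [T, T]
fixed point reached at round 5
b[H] = ⊗ incoming = [T, F]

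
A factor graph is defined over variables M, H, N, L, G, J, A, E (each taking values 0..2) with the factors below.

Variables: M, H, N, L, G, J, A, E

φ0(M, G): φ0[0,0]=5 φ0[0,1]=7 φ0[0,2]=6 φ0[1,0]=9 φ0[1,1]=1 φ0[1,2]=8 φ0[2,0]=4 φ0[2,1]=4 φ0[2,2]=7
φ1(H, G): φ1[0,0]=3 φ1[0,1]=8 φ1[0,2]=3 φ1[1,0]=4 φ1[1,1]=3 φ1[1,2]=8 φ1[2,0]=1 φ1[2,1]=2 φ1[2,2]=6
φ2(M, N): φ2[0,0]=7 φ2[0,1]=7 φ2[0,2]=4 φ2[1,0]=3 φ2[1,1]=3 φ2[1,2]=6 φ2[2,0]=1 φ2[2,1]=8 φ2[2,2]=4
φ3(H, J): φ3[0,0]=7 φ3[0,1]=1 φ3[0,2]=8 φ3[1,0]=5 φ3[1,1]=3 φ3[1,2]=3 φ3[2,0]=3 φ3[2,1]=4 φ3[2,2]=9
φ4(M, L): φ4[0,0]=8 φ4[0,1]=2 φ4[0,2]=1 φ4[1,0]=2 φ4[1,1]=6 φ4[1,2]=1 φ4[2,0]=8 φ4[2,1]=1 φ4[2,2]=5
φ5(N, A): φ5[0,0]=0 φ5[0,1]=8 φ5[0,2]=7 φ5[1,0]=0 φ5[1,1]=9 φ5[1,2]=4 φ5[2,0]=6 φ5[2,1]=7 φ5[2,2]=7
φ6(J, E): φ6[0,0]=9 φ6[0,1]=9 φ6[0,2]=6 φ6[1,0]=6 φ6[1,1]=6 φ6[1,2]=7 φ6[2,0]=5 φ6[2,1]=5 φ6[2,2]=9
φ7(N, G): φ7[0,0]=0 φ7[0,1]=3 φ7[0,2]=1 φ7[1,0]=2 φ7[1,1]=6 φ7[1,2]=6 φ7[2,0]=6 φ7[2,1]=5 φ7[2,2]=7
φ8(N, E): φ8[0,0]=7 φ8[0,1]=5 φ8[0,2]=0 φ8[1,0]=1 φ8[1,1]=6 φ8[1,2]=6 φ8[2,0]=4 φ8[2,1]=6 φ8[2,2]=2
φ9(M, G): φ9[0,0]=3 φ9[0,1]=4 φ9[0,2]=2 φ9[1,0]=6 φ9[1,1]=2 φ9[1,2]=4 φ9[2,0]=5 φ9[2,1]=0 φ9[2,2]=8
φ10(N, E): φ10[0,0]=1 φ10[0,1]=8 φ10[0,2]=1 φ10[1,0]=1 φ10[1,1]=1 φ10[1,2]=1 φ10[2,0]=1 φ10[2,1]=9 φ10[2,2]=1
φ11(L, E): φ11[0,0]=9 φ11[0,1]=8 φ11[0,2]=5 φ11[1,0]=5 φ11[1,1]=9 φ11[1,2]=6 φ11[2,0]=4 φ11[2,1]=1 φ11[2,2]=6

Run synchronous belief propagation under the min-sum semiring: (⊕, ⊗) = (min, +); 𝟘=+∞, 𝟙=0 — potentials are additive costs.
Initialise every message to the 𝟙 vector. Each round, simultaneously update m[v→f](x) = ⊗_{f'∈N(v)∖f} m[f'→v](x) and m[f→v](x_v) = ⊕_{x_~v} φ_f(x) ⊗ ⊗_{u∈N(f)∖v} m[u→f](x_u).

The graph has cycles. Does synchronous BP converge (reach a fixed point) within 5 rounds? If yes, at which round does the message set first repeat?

init: all messages = 𝟙 over 3 values
r1 m[φ0→M] = [5, 1, 4]
r1 m[φ0→G] = [4, 1, 6]
r1 m[φ1→H] = [3, 3, 1]
r1 m[φ1→G] = [1, 2, 3]
r1 m[φ2→M] = [4, 3, 1]
r1 m[φ2→N] = [1, 3, 4]
r1 m[φ3→H] = [1, 3, 3]
r1 m[φ3→J] = [3, 1, 3]
r1 m[φ4→M] = [1, 1, 1]
r1 m[φ4→L] = [2, 1, 1]
r1 m[φ5→N] = [0, 0, 6]
r1 m[φ5→A] = [0, 7, 4]
r1 m[φ6→J] = [6, 6, 5]
r1 m[φ6→E] = [5, 5, 6]
r1 m[φ7→N] = [0, 2, 5]
r1 m[φ7→G] = [0, 3, 1]
r1 m[φ8→N] = [0, 1, 2]
r1 m[φ8→E] = [1, 5, 0]
r1 m[φ9→M] = [2, 2, 0]
r1 m[φ9→G] = [3, 0, 2]
r1 m[φ10→N] = [1, 1, 1]
r1 m[φ10→E] = [1, 1, 1]
r1 m[φ11→L] = [5, 5, 1]
r1 m[φ11→E] = [4, 1, 5]
r1 m[M→φ0] = [0, 0, 0]
r1 m[M→φ2] = [0, 0, 0]
r1 m[M→φ4] = [0, 0, 0]
r1 m[M→φ9] = [0, 0, 0]
r1 m[H→φ1] = [0, 0, 0]
r1 m[H→φ3] = [0, 0, 0]
r1 m[N→φ2] = [0, 0, 0]
r1 m[N→φ5] = [0, 0, 0]
r1 m[N→φ7] = [0, 0, 0]
r1 m[N→φ8] = [0, 0, 0]
r1 m[N→φ10] = [0, 0, 0]
r1 m[L→φ4] = [0, 0, 0]
r1 m[L→φ11] = [0, 0, 0]
r1 m[G→φ0] = [0, 0, 0]
r1 m[G→φ1] = [0, 0, 0]
r1 m[G→φ7] = [0, 0, 0]
r1 m[G→φ9] = [0, 0, 0]
r1 m[J→φ3] = [0, 0, 0]
r1 m[J→φ6] = [0, 0, 0]
r1 m[A→φ5] = [0, 0, 0]
r1 m[E→φ6] = [0, 0, 0]
r1 m[E→φ8] = [0, 0, 0]
r1 m[E→φ10] = [0, 0, 0]
r1 m[E→φ11] = [0, 0, 0]
r2 m[φ0→M] = [5, 1, 4]
r2 m[φ0→G] = [4, 1, 6]
r2 m[φ1→H] = [3, 3, 1]
r2 m[φ1→G] = [1, 2, 3]
r2 m[φ2→M] = [4, 3, 1]
r2 m[φ2→N] = [1, 3, 4]
r2 m[φ3→H] = [1, 3, 3]
r2 m[φ3→J] = [3, 1, 3]
r2 m[φ4→M] = [1, 1, 1]
r2 m[φ4→L] = [2, 1, 1]
r2 m[φ5→N] = [0, 0, 6]
r2 m[φ5→A] = [0, 7, 4]
r2 m[φ6→J] = [6, 6, 5]
r2 m[φ6→E] = [5, 5, 6]
r2 m[φ7→N] = [0, 2, 5]
r2 m[φ7→G] = [0, 3, 1]
r2 m[φ8→N] = [0, 1, 2]
r2 m[φ8→E] = [1, 5, 0]
r2 m[φ9→M] = [2, 2, 0]
r2 m[φ9→G] = [3, 0, 2]
r2 m[φ10→N] = [1, 1, 1]
r2 m[φ10→E] = [1, 1, 1]
r2 m[φ11→L] = [5, 5, 1]
r2 m[φ11→E] = [4, 1, 5]
r2 m[M→φ0] = [7, 6, 2]
r2 m[M→φ2] = [8, 4, 5]
r2 m[M→φ4] = [11, 6, 5]
r2 m[M→φ9] = [10, 5, 6]
r2 m[H→φ1] = [1, 3, 3]
r2 m[H→φ3] = [3, 3, 1]
r2 m[N→φ2] = [1, 4, 14]
r2 m[N→φ5] = [2, 7, 12]
r2 m[N→φ7] = [2, 5, 13]
r2 m[N→φ8] = [2, 6, 16]
r2 m[N→φ10] = [1, 6, 17]
r2 m[L→φ4] = [5, 5, 1]
r2 m[L→φ11] = [2, 1, 1]
r2 m[G→φ0] = [4, 5, 6]
r2 m[G→φ1] = [7, 4, 9]
r2 m[G→φ7] = [8, 3, 11]
r2 m[G→φ9] = [5, 6, 10]
r2 m[J→φ3] = [6, 6, 5]
r2 m[J→φ6] = [3, 1, 3]
r2 m[A→φ5] = [0, 0, 0]
r2 m[E→φ6] = [6, 7, 6]
r2 m[E→φ8] = [10, 7, 12]
r2 m[E→φ10] = [10, 11, 11]
r2 m[E→φ11] = [7, 11, 7]
r3 m[φ0→M] = [9, 6, 8]
r3 m[φ0→G] = [6, 6, 9]
r3 m[φ1→H] = [10, 7, 6]
r3 m[φ1→G] = [4, 5, 4]
r3 m[φ2→M] = [8, 4, 2]
r3 m[φ2→N] = [6, 7, 9]
r3 m[φ3→H] = [7, 8, 9]
r3 m[φ3→J] = [4, 4, 6]
r3 m[φ4→M] = [2, 2, 6]
r3 m[φ4→L] = [8, 6, 7]
r3 m[φ5→N] = [0, 0, 6]
r3 m[φ5→A] = [2, 10, 9]
r3 m[φ6→J] = [12, 12, 11]
r3 m[φ6→E] = [7, 7, 8]
r3 m[φ7→N] = [6, 9, 8]
r3 m[φ7→G] = [2, 5, 3]
r3 m[φ8→N] = [12, 11, 13]
r3 m[φ8→E] = [7, 7, 2]
r3 m[φ9→M] = [8, 8, 6]
r3 m[φ9→G] = [11, 6, 9]
r3 m[φ10→N] = [11, 11, 11]
r3 m[φ10→E] = [2, 7, 2]
r3 m[φ11→L] = [12, 12, 11]
r3 m[φ11→E] = [5, 2, 7]
r3 m[M→φ0] = [7, 6, 2]
r3 m[M→φ2] = [8, 4, 5]
r3 m[M→φ4] = [11, 6, 5]
r3 m[M→φ9] = [10, 5, 6]
r3 m[H→φ1] = [1, 3, 3]
r3 m[H→φ3] = [3, 3, 1]
r3 m[N→φ2] = [1, 4, 14]
r3 m[N→φ5] = [2, 7, 12]
r3 m[N→φ7] = [2, 5, 13]
r3 m[N→φ8] = [2, 6, 16]
r3 m[N→φ10] = [1, 6, 17]
r3 m[L→φ4] = [5, 5, 1]
r3 m[L→φ11] = [2, 1, 1]
r3 m[G→φ0] = [4, 5, 6]
r3 m[G→φ1] = [7, 4, 9]
r3 m[G→φ7] = [8, 3, 11]
r3 m[G→φ9] = [5, 6, 10]
r3 m[J→φ3] = [6, 6, 5]
r3 m[J→φ6] = [3, 1, 3]
r3 m[A→φ5] = [0, 0, 0]
r3 m[E→φ6] = [6, 7, 6]
r3 m[E→φ8] = [10, 7, 12]
r3 m[E→φ10] = [10, 11, 11]
r3 m[E→φ11] = [7, 11, 7]
r4 m[φ0→M] = [9, 6, 8]
r4 m[φ0→G] = [6, 6, 9]
r4 m[φ1→H] = [10, 7, 6]
r4 m[φ1→G] = [4, 5, 4]
r4 m[φ2→M] = [8, 4, 2]
r4 m[φ2→N] = [6, 7, 9]
r4 m[φ3→H] = [7, 8, 9]
r4 m[φ3→J] = [4, 4, 6]
r4 m[φ4→M] = [2, 2, 6]
r4 m[φ4→L] = [8, 6, 7]
r4 m[φ5→N] = [0, 0, 6]
r4 m[φ5→A] = [2, 10, 9]
r4 m[φ6→J] = [12, 12, 11]
r4 m[φ6→E] = [7, 7, 8]
r4 m[φ7→N] = [6, 9, 8]
r4 m[φ7→G] = [2, 5, 3]
r4 m[φ8→N] = [12, 11, 13]
r4 m[φ8→E] = [7, 7, 2]
r4 m[φ9→M] = [8, 8, 6]
r4 m[φ9→G] = [11, 6, 9]
r4 m[φ10→N] = [11, 11, 11]
r4 m[φ10→E] = [2, 7, 2]
r4 m[φ11→L] = [12, 12, 11]
r4 m[φ11→E] = [5, 2, 7]
r4 m[M→φ0] = [18, 14, 14]
r4 m[M→φ2] = [19, 16, 20]
r4 m[M→φ4] = [25, 18, 16]
r4 m[M→φ9] = [19, 12, 16]
r4 m[H→φ1] = [7, 8, 9]
r4 m[H→φ3] = [10, 7, 6]
r4 m[N→φ2] = [29, 31, 38]
r4 m[N→φ5] = [35, 38, 41]
r4 m[N→φ7] = [29, 29, 39]
r4 m[N→φ8] = [23, 27, 34]
r4 m[N→φ10] = [24, 27, 36]
r4 m[L→φ4] = [12, 12, 11]
r4 m[L→φ11] = [8, 6, 7]
r4 m[G→φ0] = [17, 16, 16]
r4 m[G→φ1] = [19, 17, 21]
r4 m[G→φ7] = [21, 17, 22]
r4 m[G→φ9] = [12, 16, 16]
r4 m[J→φ3] = [12, 12, 11]
r4 m[J→φ6] = [4, 4, 6]
r4 m[A→φ5] = [0, 0, 0]
r4 m[E→φ6] = [14, 16, 11]
r4 m[E→φ8] = [14, 16, 17]
r4 m[E→φ10] = [19, 16, 17]
r4 m[E→φ11] = [16, 21, 12]
r5 m[φ0→M] = [22, 17, 20]
r5 m[φ0→G] = [18, 15, 21]
r5 m[φ1→H] = [22, 20, 19]
r5 m[φ1→G] = [10, 11, 10]
r5 m[φ2→M] = [36, 32, 30]
r5 m[φ2→N] = [19, 19, 22]
r5 m[φ3→H] = [13, 14, 15]
r5 m[φ3→J] = [9, 10, 10]
r5 m[φ4→M] = [12, 12, 13]
r5 m[φ4→L] = [20, 17, 19]
r5 m[φ5→N] = [0, 0, 6]
r5 m[φ5→A] = [35, 43, 42]
r5 m[φ6→J] = [17, 18, 19]
r5 m[φ6→E] = [10, 10, 10]
r5 m[φ7→N] = [20, 23, 22]
r5 m[φ7→G] = [29, 32, 30]
r5 m[φ8→N] = [17, 15, 18]
r5 m[φ8→E] = [28, 28, 23]
r5 m[φ9→M] = [15, 18, 16]
r5 m[φ9→G] = [18, 14, 16]
r5 m[φ10→N] = [18, 17, 18]
r5 m[φ10→E] = [25, 28, 25]
r5 m[φ11→L] = [17, 18, 18]
r5 m[φ11→E] = [11, 8, 12]
r5 m[M→φ0] = [18, 14, 14]
r5 m[M→φ2] = [19, 16, 20]
r5 m[M→φ4] = [25, 18, 16]
r5 m[M→φ9] = [19, 12, 16]
r5 m[H→φ1] = [7, 8, 9]
r5 m[H→φ3] = [10, 7, 6]
r5 m[N→φ2] = [29, 31, 38]
r5 m[N→φ5] = [35, 38, 41]
r5 m[N→φ7] = [29, 29, 39]
r5 m[N→φ8] = [23, 27, 34]
r5 m[N→φ10] = [24, 27, 36]
r5 m[L→φ4] = [12, 12, 11]
r5 m[L→φ11] = [8, 6, 7]
r5 m[G→φ0] = [17, 16, 16]
r5 m[G→φ1] = [19, 17, 21]
r5 m[G→φ7] = [21, 17, 22]
r5 m[G→φ9] = [12, 16, 16]
r5 m[J→φ3] = [12, 12, 11]
r5 m[J→φ6] = [4, 4, 6]
r5 m[A→φ5] = [0, 0, 0]
r5 m[E→φ6] = [14, 16, 11]
r5 m[E→φ8] = [14, 16, 17]
r5 m[E→φ10] = [19, 16, 17]
r5 m[E→φ11] = [16, 21, 12]
no fixed point within 5 rounds

NOT CONVERGED within 5 rounds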